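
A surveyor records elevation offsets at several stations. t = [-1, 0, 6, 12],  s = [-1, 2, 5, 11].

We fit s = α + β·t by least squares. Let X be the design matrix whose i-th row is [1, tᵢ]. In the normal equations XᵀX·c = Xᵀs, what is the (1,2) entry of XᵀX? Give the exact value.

17

Row 1 ↔ basis 1, column 2 ↔ basis t, so (XᵀX)_{1,2} = Σᵢ t = (1)·(-1) + (1)·(0) + (1)·(6) + (1)·(12) = 17.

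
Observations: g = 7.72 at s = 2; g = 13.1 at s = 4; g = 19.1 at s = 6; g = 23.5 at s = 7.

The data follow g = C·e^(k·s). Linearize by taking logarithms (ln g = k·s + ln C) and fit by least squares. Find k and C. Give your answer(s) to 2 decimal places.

k = 0.22, C = 5.14

Linearized form: ln g = k·s + ln C. From the 4 transformed points,
AᵀA = [[105.0000, 19.0000]; [19.0000, 4]], rhs = [54.1752, 10.7231]ᵀ  (here Σs = 19.0000, Σ(s)² = 105.0000, Σln g = 10.7231, Σs·ln g = 54.1752).
Δ = 105.0000·4 − (19.0000)² = 59.0000; k = (54.1752·4 − 19.0000·10.7231)/59.0000 = 0.21969, ln C = (105.0000·10.7231 − 19.0000·54.1752)/59.0000 = 1.63726, so C = exp(1.63726) = 5.14104.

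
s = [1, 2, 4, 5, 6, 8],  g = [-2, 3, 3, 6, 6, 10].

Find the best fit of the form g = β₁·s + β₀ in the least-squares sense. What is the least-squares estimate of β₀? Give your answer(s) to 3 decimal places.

β₀ = -2.080

Sums needed: Σs·s = 146, Σs = 26, Σ1 = 6.
Moment sums: Σs·g = 162, Σg = 26.
Normal equations: [[146, 26]; [26, 6]]·[β₁, β₀]ᵀ = [162, 26]ᵀ.
Eliminating β₀: 6·(row 1) − 26·(row 2) gives 200·β₁ = 6·162 − 26·26 = 296, so β₁ = 37/25.
Then β₀ = (26 − 26·(37/25))/6 = -52/25.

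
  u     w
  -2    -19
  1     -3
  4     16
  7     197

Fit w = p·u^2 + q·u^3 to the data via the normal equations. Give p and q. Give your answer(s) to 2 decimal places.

Forming AᵀA = [[2674, 17800]; [17800, 121810]] and Aᵀw = [9830, 68744]ᵀ gives AᵀA·[p, q]ᵀ = Aᵀw.
Eliminating q: 121810·(row 1) − 17800·(row 2) gives 8879940·p = 121810·9830 − 17800·68744 = -26250900, so p = -437515/147999.
Then q = (68744 − 17800·(-437515/147999))/121810 = 737288/739995.

p = -2.96, q = 1.00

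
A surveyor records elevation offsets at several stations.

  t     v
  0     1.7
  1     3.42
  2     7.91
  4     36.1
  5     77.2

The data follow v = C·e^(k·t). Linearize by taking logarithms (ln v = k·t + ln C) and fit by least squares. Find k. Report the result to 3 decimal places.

Let Y = ln v. Fitting Y = k·t + ln C by least squares:
Σt = 12.0000, Σ(t)² = 46.0000, Σln v = 11.7611, Σt·ln v = 41.4431.
Equations: 46.0000·k + 12.0000·ln C = 41.4431;  12.0000·k + 5·ln C = 11.7611.
Slope k = (n·Σt·ln v − Σt·Σln v)/(n·Σ(t)² − (Σt)²) = (5·41.4431 − 12.0000·11.7611)/86.0000 = 0.76840; ln C = (Σln v − k·Σt)/n = 0.50806.

k = 0.768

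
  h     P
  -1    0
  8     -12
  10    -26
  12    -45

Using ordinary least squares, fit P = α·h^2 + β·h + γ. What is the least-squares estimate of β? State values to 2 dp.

β = 2.42

The normal equations are: 34833·α + 3239·β + 309·γ = -9848;  3239·α + 309·β + 29·γ = -896;  309·α + 29·β + 4·γ = -83.
(Σh^2·h^2 = 34833, Σh^2·h = 3239, Σh^2 = 309, Σh·h = 309, Σh = 29, Σ1 = 4, Σh^2·P = -9848, Σh·P = -896, ΣP = -83.)
Inverting the 3×3 Gram matrix, [α, β, γ]ᵀ = [-18179/34028, 8773/3620, 250917/85070]ᵀ.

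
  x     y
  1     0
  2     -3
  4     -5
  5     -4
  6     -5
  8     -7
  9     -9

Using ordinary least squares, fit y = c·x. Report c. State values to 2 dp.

c = -0.94

Compute the Gram sums: Σx·x = 227.
Right-hand side: Σx·y = -213.
AᵀA·[c]ᵀ = Aᵀy becomes [[227]]·[c]ᵀ = [-213]ᵀ.
Hence c = -213 / 227 ≈ -0.938326.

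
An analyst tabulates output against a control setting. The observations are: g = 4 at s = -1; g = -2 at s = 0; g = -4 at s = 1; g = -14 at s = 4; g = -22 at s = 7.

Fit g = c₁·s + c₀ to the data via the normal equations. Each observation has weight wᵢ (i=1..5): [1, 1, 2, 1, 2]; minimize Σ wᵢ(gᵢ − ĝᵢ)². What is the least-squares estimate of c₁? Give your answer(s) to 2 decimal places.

c₁ = -3.09

With design matrix A, AᵀWA = [[117, 19]; [19, 7]] and AᵀWg = [-376, -64]ᵀ.
Δ = 117·7 − 19² = 458.
c₁ = ((-376)·7 − 19·(-64))/458 = -708/229; c₀ = (117·(-64) − 19·(-376))/458 = -172/229.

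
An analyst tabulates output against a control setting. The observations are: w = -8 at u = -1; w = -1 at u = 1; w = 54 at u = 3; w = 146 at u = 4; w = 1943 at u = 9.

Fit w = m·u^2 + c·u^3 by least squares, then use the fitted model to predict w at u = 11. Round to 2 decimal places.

ŵ = 3624.68

MᵀM·[m, c]ᵀ = Mᵀw reads: 6900·m + 60316·c = 160196;  60316·m + 536268·c = 1427256.
Determinant 6900·536268 − 60316² = 62229344.
m = (160196·536268 − 60316·1427256)/62229344 = -11149023/3889334; c = (6900·1427256 − 60316·160196)/62229344 = 11605279/3889334.
At u = 11: ŵ = (-11149023/3889334)·(121) + (11605279/3889334)·(1331) = 7048797283/1944667.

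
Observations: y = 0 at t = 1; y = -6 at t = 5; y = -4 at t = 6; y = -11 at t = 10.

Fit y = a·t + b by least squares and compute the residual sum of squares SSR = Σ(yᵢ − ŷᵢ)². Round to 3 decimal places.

Normal-equation sums: Σt·t = 162, Σt = 22, Σ1 = 4.
Right-hand side: Σt·y = -164, Σy = -21.
det = 162·4 − 22² = 164.
a = ((-164)·4 − 22·(-21))/164 = -97/82; b = (162·(-21) − 22·(-164))/164 = 103/82.
Residuals: -3/41, -55/41, 151/82, -35/82; SSR = 441/82.

SSR = 5.378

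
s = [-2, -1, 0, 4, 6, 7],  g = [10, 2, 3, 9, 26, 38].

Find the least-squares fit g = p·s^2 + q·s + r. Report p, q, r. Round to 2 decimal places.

p = 1.05, q = -2.08, r = 1.05

Normal-equation sums: Σs^2·s^2 = 3970, Σs^2·s = 614, Σs^2 = 106, Σs·s = 106, Σs = 14, Σ1 = 6.
And Σs^2·g = 2984, Σs·g = 436, Σg = 88.
Solving the 3×3 system (Gaussian elimination) gives p = 23/22, q = -229/110, r = 58/55.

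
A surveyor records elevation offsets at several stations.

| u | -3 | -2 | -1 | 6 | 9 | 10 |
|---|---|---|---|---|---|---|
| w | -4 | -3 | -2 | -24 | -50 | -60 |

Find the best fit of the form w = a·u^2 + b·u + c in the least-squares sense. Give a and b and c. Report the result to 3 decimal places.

With design matrix M, MᵀM = [[17955, 1909, 231]; [1909, 231, 19]; [231, 19, 6]] and Mᵀw = [-10964, -1174, -143]ᵀ.
Inverting the 3×3 Gram matrix, [a, b, c]ᵀ = [-4166/8075, -26867/40375, -75237/40375]ᵀ.

a = -0.516, b = -0.665, c = -1.863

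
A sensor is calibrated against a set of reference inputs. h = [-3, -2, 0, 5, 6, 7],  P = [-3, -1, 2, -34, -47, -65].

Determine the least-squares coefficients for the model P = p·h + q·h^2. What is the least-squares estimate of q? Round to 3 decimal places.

q = -1.036

With design matrix X, XᵀX = [[123, 649]; [649, 4419]] and XᵀP = [-896, -5758]ᵀ.
Eliminating q: 4419·(row 1) − 649·(row 2) gives 122336·p = 4419·(-896) − 649·(-5758) = -222482, so p = -111241/61168.
Then q = ((-5758) − 649·(-111241/61168))/4419 = -63365/61168.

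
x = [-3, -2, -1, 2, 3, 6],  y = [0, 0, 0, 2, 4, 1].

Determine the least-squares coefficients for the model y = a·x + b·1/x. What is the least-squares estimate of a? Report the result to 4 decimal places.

a = 0.3165

With design matrix M, MᵀM = [[63, 6]; [6, 7/4]] and Mᵀy = [22, 5/2]ᵀ.
Eliminating b: (7/4)·(row 1) − 6·(row 2) gives (297/4)·a = (7/4)·22 − 6·(5/2) = 47/2, so a = 94/297.
Then b = ((5/2) − 6·(94/297))/(7/4) = 34/99.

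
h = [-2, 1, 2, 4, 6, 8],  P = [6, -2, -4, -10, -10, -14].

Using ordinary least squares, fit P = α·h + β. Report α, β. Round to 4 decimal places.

α = -1.9486, β = 0.5039

With design matrix M, MᵀM = [[125, 19]; [19, 6]] and MᵀP = [-234, -34]ᵀ.
det = 125·6 − 19² = 389.
α = ((-234)·6 − 19·(-34))/389 = -758/389; β = (125·(-34) − 19·(-234))/389 = 196/389.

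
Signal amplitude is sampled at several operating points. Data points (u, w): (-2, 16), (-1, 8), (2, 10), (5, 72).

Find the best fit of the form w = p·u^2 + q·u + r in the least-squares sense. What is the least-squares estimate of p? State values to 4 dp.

p = 3.1212

From the data, Σu^2·u^2 = 658, Σu^2·u = 124, Σu^2 = 34, Σu·u = 34, Σu = 4, Σ1 = 4.
Right-hand side: Σu^2·w = 1912, Σu·w = 340, Σw = 106.
Normal equations: [[658, 124, 34]; [124, 34, 4]; [34, 4, 4]]·[p, q, r]ᵀ = [1912, 340, 106]ᵀ.
Inverting the 3×3 Gram matrix, [p, q, r]ᵀ = [103/33, -86/55, 23/15]ᵀ.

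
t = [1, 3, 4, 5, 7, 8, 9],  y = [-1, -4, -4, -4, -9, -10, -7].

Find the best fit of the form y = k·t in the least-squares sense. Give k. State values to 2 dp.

k = -1.04

Compute the Gram sums: Σt·t = 245.
For Aᵀy: Σt·y = -255.
Hence k = -255 / 245 ≈ -1.04082.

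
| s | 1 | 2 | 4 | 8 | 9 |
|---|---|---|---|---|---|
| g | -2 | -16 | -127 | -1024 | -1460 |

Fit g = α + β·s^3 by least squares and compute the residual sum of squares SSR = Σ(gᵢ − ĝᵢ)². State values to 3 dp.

SSR = 1.972

MᵀM·[α, β]ᵀ = Mᵀg reads: 5·α + 1314·β = -2629;  1314·α + 797746·β = -1596886.
(Σ1 = 5, Σs^3 = 1314, Σs^3·s^3 = 797746, Σg = -2629, Σs^3·g = -1596886.)
det = 5·797746 − 1314² = 2262134.
α = ((-2629)·797746 − 1314·(-1596886))/2262134 = 73855/161581; β = (5·(-1596886) − 1314·(-2629))/2262134 = -323566/161581.
Residuals: -10493/23083, -10089/23083, 16226/23083, 18999/23083, -14643/23083; SSR = 45512/23083.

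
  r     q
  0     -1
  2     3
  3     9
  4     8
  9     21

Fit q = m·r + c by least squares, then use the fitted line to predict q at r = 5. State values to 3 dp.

q̂ = 11.407

With design matrix X, XᵀX = [[110, 18]; [18, 5]] and Xᵀq = [254, 40]ᵀ.
det = 110·5 − 18² = 226.
m = (254·5 − 18·40)/226 = 275/113; c = (110·40 − 18·254)/226 = -86/113.
At r = 5: q̂ = (275/113)·(5) + (-86/113)·(1) = 1289/113.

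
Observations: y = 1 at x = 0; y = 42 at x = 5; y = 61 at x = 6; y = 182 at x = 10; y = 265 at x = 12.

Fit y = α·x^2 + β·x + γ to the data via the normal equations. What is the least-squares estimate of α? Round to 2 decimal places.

Normal-equation sums: Σx^2·x^2 = 32657, Σx^2·x = 3069, Σx^2 = 305, Σx·x = 305, Σx = 33, Σ1 = 5.
Right-hand side: Σx^2·y = 59606, Σx·y = 5576, Σy = 551.
So MᵀM·[α, β, γ]ᵀ = Mᵀy: [[32657, 3069, 305]; [3069, 305, 33]; [305, 33, 5]]·[α, β, γ]ᵀ = [59606, 5576, 551]ᵀ.
Inverting the 3×3 Gram matrix, [α, β, γ]ᵀ = [91149/45916, -82613/45916, 11275/11479]ᵀ.

α = 1.99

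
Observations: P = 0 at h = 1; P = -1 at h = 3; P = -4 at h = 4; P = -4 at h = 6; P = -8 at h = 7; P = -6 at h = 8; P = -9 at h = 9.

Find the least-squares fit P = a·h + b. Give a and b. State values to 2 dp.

Forming MᵀM = [[256, 38]; [38, 7]] and MᵀP = [-228, -32]ᵀ gives MᵀM·[a, b]ᵀ = MᵀP.
Determinant 256·7 − 38² = 348.
a = ((-228)·7 − 38·(-32))/348 = -95/87; b = (256·(-32) − 38·(-228))/348 = 118/87.

a = -1.09, b = 1.36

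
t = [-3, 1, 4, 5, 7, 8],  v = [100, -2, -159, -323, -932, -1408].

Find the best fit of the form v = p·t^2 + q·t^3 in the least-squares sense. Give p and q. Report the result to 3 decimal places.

Entries of XᵀX: Σt^2·t^2 = 7460, Σt^2·t^3 = 53482, Σt^3·t^3 = 400244.
Right-hand side: Σt^2·v = -145501, Σt^3·v = -1093825.
Δ = 7460·400244 − 53482² = 125495916.
p = ((-145501)·400244 − 53482·(-1093825))/125495916 = 10155631/4826766; q = (7460·(-1093825) − 53482·(-145501))/125495916 = -189125009/62747958.

p = 2.104, q = -3.014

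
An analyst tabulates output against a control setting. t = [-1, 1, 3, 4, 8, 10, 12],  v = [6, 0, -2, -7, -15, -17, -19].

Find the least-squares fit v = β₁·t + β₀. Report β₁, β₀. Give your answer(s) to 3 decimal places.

From the data, Σt·t = 335, Σt = 37, Σ1 = 7.
Right-hand side: Σt·v = -558, Σv = -54.
Normal equations: [[335, 37]; [37, 7]]·[β₁, β₀]ᵀ = [-558, -54]ᵀ.
Determinant 335·7 − 37² = 976.
β₁ = ((-558)·7 − 37·(-54))/976 = -477/244; β₀ = (335·(-54) − 37·(-558))/976 = 639/244.

β₁ = -1.955, β₀ = 2.619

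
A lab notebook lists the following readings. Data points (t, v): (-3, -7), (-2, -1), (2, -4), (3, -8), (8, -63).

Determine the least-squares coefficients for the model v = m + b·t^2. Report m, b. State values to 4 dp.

Entries of AᵀA: Σ1 = 5, Σt^2 = 90, Σt^2·t^2 = 4290.
For Aᵀv: Σv = -83, Σt^2·v = -4187.
Normal equations: [[5, 90]; [90, 4290]]·[m, b]ᵀ = [-83, -4187]ᵀ.
Δ = 5·4290 − 90² = 13350.
m = ((-83)·4290 − 90·(-4187))/13350 = 692/445; b = (5·(-4187) − 90·(-83))/13350 = -2693/2670.

m = 1.5551, b = -1.0086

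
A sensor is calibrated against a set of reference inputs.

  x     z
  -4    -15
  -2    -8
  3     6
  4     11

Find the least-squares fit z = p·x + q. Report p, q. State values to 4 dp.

p = 3.1173, q = -2.2793

From the data, Σx·x = 45, Σx = 1, Σ1 = 4.
And Σx·z = 138, Σz = -6.
So MᵀM·[p, q]ᵀ = Mᵀz: [[45, 1]; [1, 4]]·[p, q]ᵀ = [138, -6]ᵀ.
Eliminating q: 4·(row 1) − 1·(row 2) gives 179·p = 4·138 − 1·(-6) = 558, so p = 558/179.
Then q = ((-6) − 1·(558/179))/4 = -408/179.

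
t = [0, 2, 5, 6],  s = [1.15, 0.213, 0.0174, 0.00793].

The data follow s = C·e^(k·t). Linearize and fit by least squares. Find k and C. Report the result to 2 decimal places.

k = -0.83, C = 1.14

Linearized form: ln s = k·t + ln C. From the 4 transformed points,
XᵀX = [[65.0000, 13.0000]; [13.0000, 4]], rhs = [-52.3720, -10.2951]ᵀ  (here Σt = 13.0000, Σ(t)² = 65.0000, Σln s = -10.2951, Σt·ln s = -52.3720).
Slope k = (n·Σt·ln s − Σt·Σln s)/(n·Σ(t)² − (Σt)²) = (4·-52.3720 − 13.0000·-10.2951)/91.0000 = -0.83134; ln C = (Σln s − k·Σt)/n = 0.12807, so C = exp(0.12807) = 1.13664.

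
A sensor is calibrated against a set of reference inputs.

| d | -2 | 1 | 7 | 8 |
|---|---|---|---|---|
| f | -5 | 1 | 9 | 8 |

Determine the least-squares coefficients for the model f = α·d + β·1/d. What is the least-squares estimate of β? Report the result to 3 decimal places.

β = 0.963

XᵀX·[α, β]ᵀ = Xᵀf reads: 118·α + 4·β = 138;  4·α + (4033/3136)·β = 81/14.
Eliminating β: (4033/3136)·(row 1) − 4·(row 2) gives (212859/1568)·α = (4033/3136)·138 − 4·(81/14) = 241989/1568, so α = 80663/70953.
Then β = ((81/14) − 4·(80663/70953))/(4033/3136) = 68320/70953.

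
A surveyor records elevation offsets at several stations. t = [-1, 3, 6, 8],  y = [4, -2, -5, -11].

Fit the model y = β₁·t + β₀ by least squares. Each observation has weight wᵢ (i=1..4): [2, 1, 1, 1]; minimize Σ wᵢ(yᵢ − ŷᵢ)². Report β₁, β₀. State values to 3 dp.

Compute the Gram sums: Σwᵢ·t·t = 111, Σwᵢ·t = 15, Σwᵢ·1 = 5.
Moment sums: Σwᵢ·t·y = -132, Σwᵢ·y = -10.
Determinant 111·5 − 15² = 330.
β₁ = ((-132)·5 − 15·(-10))/330 = -17/11; β₀ = (111·(-10) − 15·(-132))/330 = 29/11.

β₁ = -1.545, β₀ = 2.636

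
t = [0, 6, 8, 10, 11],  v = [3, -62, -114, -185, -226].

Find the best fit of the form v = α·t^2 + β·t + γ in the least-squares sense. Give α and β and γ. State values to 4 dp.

α = -2.0194, β = 1.4180, γ = 2.9207

MᵀM·[α, β, γ]ᵀ = Mᵀv reads: 30033·α + 3059·β + 321·γ = -55374;  3059·α + 321·β + 35·γ = -5620;  321·α + 35·β + 5·γ = -584.
(Σt^2·t^2 = 30033, Σt^2·t = 3059, Σt^2 = 321, Σt·t = 321, Σt = 35, Σ1 = 5, Σt^2·v = -55374, Σt·v = -5620, Σv = -584.)
Solving the 3×3 system (Gaussian elimination) gives α = -71867/35588, β = 7209/5084, γ = 51971/17794.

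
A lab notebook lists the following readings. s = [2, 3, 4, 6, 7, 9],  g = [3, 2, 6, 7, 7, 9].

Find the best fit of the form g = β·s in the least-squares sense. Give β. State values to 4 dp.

β = 1.0667

Normal-equation sums: Σs·s = 195.
Right-hand side: Σs·g = 208.
XᵀX·[β]ᵀ = Xᵀg becomes [[195]]·[β]ᵀ = [208]ᵀ.
Hence β = 208 / 195 ≈ 1.06667.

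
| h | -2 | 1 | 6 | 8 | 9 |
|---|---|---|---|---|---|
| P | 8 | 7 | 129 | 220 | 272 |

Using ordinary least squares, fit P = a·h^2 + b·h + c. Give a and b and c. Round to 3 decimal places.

Sums needed: Σh^2·h^2 = 11970, Σh^2·h = 1450, Σh^2 = 186, Σh·h = 186, Σh = 22, Σ1 = 5.
Right-hand side: Σh^2·P = 40795, Σh·P = 4973, ΣP = 636.
AᵀA·[a, b, c]ᵀ = AᵀP becomes [[11970, 1450, 186]; [1450, 186, 22]; [186, 22, 5]]·[a, b, c]ᵀ = [40795, 4973, 636]ᵀ.
Solving the 3×3 system (Gaussian elimination) gives a = 193795/64516, b = 200623/64516, c = 28630/16129.

a = 3.004, b = 3.110, c = 1.775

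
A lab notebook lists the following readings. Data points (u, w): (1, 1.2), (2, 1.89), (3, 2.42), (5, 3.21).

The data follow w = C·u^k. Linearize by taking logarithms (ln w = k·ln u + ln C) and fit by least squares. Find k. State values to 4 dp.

Taking logs, ln w = k·ln u + ln C, so regress ln w on ln u.
Σln u = 3.4012, Σ(ln u)² = 4.2777, Σln w = 2.8689, Σln u·ln w = 3.2892.
Equations: 4.2777·k + 3.4012·ln C = 3.2892;  3.4012·k + 4·ln C = 2.8689.
Δ = 4.2777·4 − (3.4012)² = 5.5426; k = (3.2892·4 − 3.4012·2.8689)/5.5426 = 0.61324, ln C = (4.2777·2.8689 − 3.4012·3.2892)/5.5426 = 0.19579.

k = 0.6132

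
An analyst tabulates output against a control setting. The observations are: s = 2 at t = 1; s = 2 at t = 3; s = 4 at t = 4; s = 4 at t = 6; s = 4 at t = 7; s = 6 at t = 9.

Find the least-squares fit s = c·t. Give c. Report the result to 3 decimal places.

From the data, Σt·t = 192.
For Xᵀs: Σt·s = 130.
So XᵀX·[c]ᵀ = Xᵀs: [[192]]·[c]ᵀ = [130]ᵀ.
c = 130/192 = 0.677083.

c = 0.677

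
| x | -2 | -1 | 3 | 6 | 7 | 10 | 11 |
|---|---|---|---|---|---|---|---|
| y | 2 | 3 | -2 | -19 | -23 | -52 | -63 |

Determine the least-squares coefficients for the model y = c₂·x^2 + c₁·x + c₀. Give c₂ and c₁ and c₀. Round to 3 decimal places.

Compute the Gram sums: Σx^2·x^2 = 28436, Σx^2·x = 2908, Σx^2 = 320, Σx·x = 320, Σx = 34, Σ1 = 7.
And Σx^2·y = -14641, Σx·y = -1501, Σy = -154.
Normal equations: [[28436, 2908, 320]; [2908, 320, 34]; [320, 34, 7]]·[c₂, c₁, c₀]ᵀ = [-14641, -1501, -154]ᵀ.
Row-reducing yields c₂ = -138007/267432, c₁ = -93985/267432, c₀ = 146981/44572.

c₂ = -0.516, c₁ = -0.351, c₀ = 3.298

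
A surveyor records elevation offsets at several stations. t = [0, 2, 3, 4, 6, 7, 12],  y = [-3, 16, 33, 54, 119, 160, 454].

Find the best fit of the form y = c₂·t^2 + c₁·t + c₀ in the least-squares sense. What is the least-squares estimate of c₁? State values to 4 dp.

c₁ = 2.4688

The normal system AᵀA·[c₂, c₁, c₀]ᵀ = Aᵀy is [[24786, 2386, 258]; [2386, 258, 34]; [258, 34, 7]]·[c₂, c₁, c₀]ᵀ = [78725, 7629, 833]ᵀ.
Row-reducing yields c₂ = 1347/455, c₁ = 11233/4550, c₀ = -684/325.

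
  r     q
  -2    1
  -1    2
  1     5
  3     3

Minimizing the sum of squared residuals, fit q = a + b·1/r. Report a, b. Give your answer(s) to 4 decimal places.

Normal-equation sums: Σ1 = 4, Σ1/r = -1/6, Σ1/r·1/r = 85/36.
Right-hand side: Σq = 11, Σ1/r·q = 7/2.
Normal equations: [[4, -1/6]; [-1/6, 85/36]]·[a, b]ᵀ = [11, 7/2]ᵀ.
Determinant 4·(85/36) − (-1/6)² = 113/12.
a = (11·(85/36) − (-1/6)·(7/2))/(113/12) = 956/339; b = (4·(7/2) − (-1/6)·11)/(113/12) = 190/113.

a = 2.8201, b = 1.6814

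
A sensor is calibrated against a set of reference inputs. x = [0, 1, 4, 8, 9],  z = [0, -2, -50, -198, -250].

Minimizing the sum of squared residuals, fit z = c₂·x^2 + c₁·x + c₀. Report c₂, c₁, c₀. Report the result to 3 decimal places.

Entries of MᵀM: Σx^2·x^2 = 10914, Σx^2·x = 1306, Σx^2 = 162, Σx·x = 162, Σx = 22, Σ1 = 5.
And Σx^2·z = -33724, Σx·z = -4036, Σz = -500.
MᵀM·[c₂, c₁, c₀]ᵀ = Mᵀz becomes [[10914, 1306, 162]; [1306, 162, 22]; [162, 22, 5]]·[c₂, c₁, c₀]ᵀ = [-33724, -4036, -500]ᵀ.
Row-reducing yields c₂ = -16703/5464, c₁ = -1897/5464, c₀ = 781/1366.

c₂ = -3.057, c₁ = -0.347, c₀ = 0.572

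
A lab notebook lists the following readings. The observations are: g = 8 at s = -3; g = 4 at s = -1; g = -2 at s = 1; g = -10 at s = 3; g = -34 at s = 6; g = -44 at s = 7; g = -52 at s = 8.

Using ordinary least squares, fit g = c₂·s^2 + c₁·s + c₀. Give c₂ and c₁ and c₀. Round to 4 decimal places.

c₂ = -0.4608, c₁ = -3.1898, c₀ = 2.1225

The normal equations are: 7957·c₂ + 1071·c₁ + 169·c₀ = -6724;  1071·c₂ + 169·c₁ + 21·c₀ = -988;  169·c₂ + 21·c₁ + 7·c₀ = -130.
(Σs^2·s^2 = 7957, Σs^2·s = 1071, Σs^2 = 169, Σs·s = 169, Σs = 21, Σ1 = 7, Σs^2·g = -6724, Σs·g = -988, Σg = -130.)
Inverting the 3×3 Gram matrix, [c₂, c₁, c₀]ᵀ = [-24957/54163, -172771/54163, 114962/54163]ᵀ.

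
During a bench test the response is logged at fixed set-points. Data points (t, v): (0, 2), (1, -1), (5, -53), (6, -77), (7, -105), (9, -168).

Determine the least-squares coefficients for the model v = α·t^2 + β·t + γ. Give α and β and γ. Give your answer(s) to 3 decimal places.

The normal equations are: 10884·α + 1414·β + 192·γ = -22851;  1414·α + 192·β + 28·γ = -2975;  192·α + 28·β + 6·γ = -402.
Solving the 3×3 system (Gaussian elimination) gives α = -21627/11198, β = -17997/11198, γ = 1172/509.

α = -1.931, β = -1.607, γ = 2.303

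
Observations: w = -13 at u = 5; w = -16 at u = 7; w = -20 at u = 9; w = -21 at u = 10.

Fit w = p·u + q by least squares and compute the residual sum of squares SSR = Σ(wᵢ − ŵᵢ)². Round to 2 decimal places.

Entries of MᵀM: Σu·u = 255, Σu = 31, Σ1 = 4.
Moment sums: Σu·w = -567, Σw = -70.
Eliminating q: 4·(row 1) − 31·(row 2) gives 59·p = 4·(-567) − 31·(-70) = -98, so p = -98/59.
Then q = ((-70) − 31·(-98/59))/4 = -273/59.
Residuals: -4/59, 15/59, -25/59, 14/59; SSR = 18/59.

SSR = 0.31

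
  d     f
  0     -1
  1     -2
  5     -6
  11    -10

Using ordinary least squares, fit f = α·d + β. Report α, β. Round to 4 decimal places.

Compute the Gram sums: Σd·d = 147, Σd = 17, Σ1 = 4.
And Σd·f = -142, Σf = -19.
AᵀA·[α, β]ᵀ = Aᵀf becomes [[147, 17]; [17, 4]]·[α, β]ᵀ = [-142, -19]ᵀ.
det = 147·4 − 17² = 299.
α = ((-142)·4 − 17·(-19))/299 = -245/299; β = (147·(-19) − 17·(-142))/299 = -379/299.

α = -0.8194, β = -1.2676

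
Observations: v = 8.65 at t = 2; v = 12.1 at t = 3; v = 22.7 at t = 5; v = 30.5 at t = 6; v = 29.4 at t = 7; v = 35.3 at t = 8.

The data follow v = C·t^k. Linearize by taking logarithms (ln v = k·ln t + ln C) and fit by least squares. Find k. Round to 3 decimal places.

Linearized form: ln v = k·ln t + ln C. From the 6 transformed points,
Σln t = 9.2183, Σ(ln t)² = 15.5987, Σln v = 18.1357, Σln t·ln v = 29.3736.
Equations: 15.5987·k + 9.2183·ln C = 29.3736;  9.2183·k + 6·ln C = 18.1357.
Slope k = (n·Σln t·ln v − Σln t·Σln v)/(n·Σ(ln t)² − (Σln t)²) = (6·29.3736 − 9.2183·18.1357)/8.6152 = 1.05170; ln C = (Σln v − k·Σln t)/n = 1.40681.

k = 1.052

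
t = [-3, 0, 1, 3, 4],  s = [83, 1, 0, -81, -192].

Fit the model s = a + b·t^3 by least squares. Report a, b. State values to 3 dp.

a = 1.556, b = -3.027

MᵀM·[a, b]ᵀ = Mᵀs reads: 5·a + 65·b = -189;  65·a + 5555·b = -16716.
det = 5·5555 − 65² = 23550.
a = ((-189)·5555 − 65·(-16716))/23550 = 2443/1570; b = (5·(-16716) − 65·(-189))/23550 = -4753/1570.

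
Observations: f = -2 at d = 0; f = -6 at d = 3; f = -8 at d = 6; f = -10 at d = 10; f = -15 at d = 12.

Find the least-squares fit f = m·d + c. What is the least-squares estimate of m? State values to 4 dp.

Compute the Gram sums: Σd·d = 289, Σd = 31, Σ1 = 5.
And Σd·f = -346, Σf = -41.
Eliminating c: 5·(row 1) − 31·(row 2) gives 484·m = 5·(-346) − 31·(-41) = -459, so m = -459/484.
Then c = ((-41) − 31·(-459/484))/5 = -1123/484.

m = -0.9483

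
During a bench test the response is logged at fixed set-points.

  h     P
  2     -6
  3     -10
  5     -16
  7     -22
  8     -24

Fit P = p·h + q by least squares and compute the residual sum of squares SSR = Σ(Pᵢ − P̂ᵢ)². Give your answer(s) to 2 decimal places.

MᵀM·[p, q]ᵀ = MᵀP reads: 151·p + 25·q = -468;  25·p + 5·q = -78.
(Σh·h = 151, Σh = 25, Σ1 = 5, Σh·P = -468, ΣP = -78.)
Eliminating q: 5·(row 1) − 25·(row 2) gives 130·p = 5·(-468) − 25·(-78) = -390, so p = -3.
Then q = ((-78) − 25·(-3))/5 = -3/5.
Residuals: 3/5, -2/5, -2/5, -2/5, 3/5; SSR = 6/5.

SSR = 1.20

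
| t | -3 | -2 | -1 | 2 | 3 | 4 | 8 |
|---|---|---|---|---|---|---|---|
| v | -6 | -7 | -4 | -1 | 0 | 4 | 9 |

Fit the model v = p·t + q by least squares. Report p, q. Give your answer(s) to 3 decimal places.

From the data, Σt·t = 107, Σt = 11, Σ1 = 7.
Moment sums: Σt·v = 122, Σv = -5.
So AᵀA·[p, q]ᵀ = Aᵀv: [[107, 11]; [11, 7]]·[p, q]ᵀ = [122, -5]ᵀ.
Eliminating q: 7·(row 1) − 11·(row 2) gives 628·p = 7·122 − 11·(-5) = 909, so p = 909/628.
Then q = ((-5) − 11·(909/628))/7 = -1877/628.

p = 1.447, q = -2.989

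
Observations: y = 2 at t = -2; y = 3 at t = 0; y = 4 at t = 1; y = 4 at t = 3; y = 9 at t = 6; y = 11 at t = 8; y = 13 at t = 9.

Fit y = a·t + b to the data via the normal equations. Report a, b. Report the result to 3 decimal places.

The normal equations are: 195·a + 25·b = 271;  25·a + 7·b = 46.
Eliminating b: 7·(row 1) − 25·(row 2) gives 740·a = 7·271 − 25·46 = 747, so a = 747/740.
Then b = (46 − 25·(747/740))/7 = 439/148.

a = 1.009, b = 2.966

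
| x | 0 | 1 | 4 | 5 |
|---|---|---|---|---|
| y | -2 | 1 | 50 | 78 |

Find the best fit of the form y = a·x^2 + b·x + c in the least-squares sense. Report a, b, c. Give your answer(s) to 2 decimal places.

a = 3.13, b = 0.46, c = -2.22

Entries of AᵀA: Σx^2·x^2 = 882, Σx^2·x = 190, Σx^2 = 42, Σx·x = 42, Σx = 10, Σ1 = 4.
For Aᵀy: Σx^2·y = 2751, Σx·y = 591, Σy = 127.
So AᵀA·[a, b, c]ᵀ = Aᵀy: [[882, 190, 42]; [190, 42, 10]; [42, 10, 4]]·[a, b, c]ᵀ = [2751, 591, 127]ᵀ.
Inverting the 3×3 Gram matrix, [a, b, c]ᵀ = [25/8, 63/136, -151/68]ᵀ.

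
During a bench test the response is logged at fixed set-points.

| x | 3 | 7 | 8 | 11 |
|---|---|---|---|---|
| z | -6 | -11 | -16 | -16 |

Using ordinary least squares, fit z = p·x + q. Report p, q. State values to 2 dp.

p = -1.34, q = -2.56

Normal-equation sums: Σx·x = 243, Σx = 29, Σ1 = 4.
And Σx·z = -399, Σz = -49.
Normal equations: [[243, 29]; [29, 4]]·[p, q]ᵀ = [-399, -49]ᵀ.
Eliminating q: 4·(row 1) − 29·(row 2) gives 131·p = 4·(-399) − 29·(-49) = -175, so p = -175/131.
Then q = ((-49) − 29·(-175/131))/4 = -336/131.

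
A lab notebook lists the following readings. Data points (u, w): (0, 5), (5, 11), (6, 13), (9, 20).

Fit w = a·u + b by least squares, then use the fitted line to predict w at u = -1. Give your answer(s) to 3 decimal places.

Setting ∂/∂a … = 0 gives: 142·a + 20·b = 313;  20·a + 4·b = 49.
(Σu·u = 142, Σu = 20, Σ1 = 4, Σu·w = 313, Σw = 49.)
Eliminating b: 4·(row 1) − 20·(row 2) gives 168·a = 4·313 − 20·49 = 272, so a = 34/21.
Then b = (49 − 20·(34/21))/4 = 349/84.
At u = -1: ŵ = (34/21)·(-1) + (349/84)·(1) = 71/28.

ŵ = 2.536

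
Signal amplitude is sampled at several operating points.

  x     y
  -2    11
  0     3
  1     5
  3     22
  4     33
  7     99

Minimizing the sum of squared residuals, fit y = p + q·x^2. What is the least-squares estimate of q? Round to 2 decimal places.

q = 1.95

Entries of AᵀA: Σ1 = 6, Σx^2 = 79, Σx^2·x^2 = 2755.
For Aᵀy: Σy = 173, Σx^2·y = 5626.
Normal equations: [[6, 79]; [79, 2755]]·[p, q]ᵀ = [173, 5626]ᵀ.
det = 6·2755 − 79² = 10289.
p = (173·2755 − 79·5626)/10289 = 32161/10289; q = (6·5626 − 79·173)/10289 = 20089/10289.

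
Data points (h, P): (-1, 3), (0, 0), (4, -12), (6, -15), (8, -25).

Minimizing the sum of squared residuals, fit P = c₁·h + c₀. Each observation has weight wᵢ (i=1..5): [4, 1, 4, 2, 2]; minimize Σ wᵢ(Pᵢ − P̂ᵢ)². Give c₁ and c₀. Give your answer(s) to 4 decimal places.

Entries of AᵀWA: Σwᵢ·h·h = 268, Σwᵢ·h = 40, Σwᵢ·1 = 13.
Right-hand side: Σwᵢ·h·P = -784, Σwᵢ·P = -116.
So AᵀWA·[c₁, c₀]ᵀ = AᵀWP: [[268, 40]; [40, 13]]·[c₁, c₀]ᵀ = [-784, -116]ᵀ.
Determinant 268·13 − 40² = 1884.
c₁ = ((-784)·13 − 40·(-116))/1884 = -1388/471; c₀ = (268·(-116) − 40·(-784))/1884 = 68/471.

c₁ = -2.9469, c₀ = 0.1444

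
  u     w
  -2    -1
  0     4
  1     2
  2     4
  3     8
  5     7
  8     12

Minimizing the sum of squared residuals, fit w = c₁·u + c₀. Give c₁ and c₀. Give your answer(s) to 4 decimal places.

Compute the Gram sums: Σu·u = 107, Σu = 17, Σ1 = 7.
Moment sums: Σu·w = 167, Σw = 36.
AᵀA·[c₁, c₀]ᵀ = Aᵀw becomes [[107, 17]; [17, 7]]·[c₁, c₀]ᵀ = [167, 36]ᵀ.
Eliminating c₀: 7·(row 1) − 17·(row 2) gives 460·c₁ = 7·167 − 17·36 = 557, so c₁ = 557/460.
Then c₀ = (36 − 17·(557/460))/7 = 1013/460.

c₁ = 1.2109, c₀ = 2.2022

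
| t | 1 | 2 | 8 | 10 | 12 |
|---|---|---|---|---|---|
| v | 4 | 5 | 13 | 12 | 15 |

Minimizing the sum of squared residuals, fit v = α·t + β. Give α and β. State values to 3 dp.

α = 0.994, β = 3.242

Normal-equation sums: Σt·t = 313, Σt = 33, Σ1 = 5.
Right-hand side: Σt·v = 418, Σv = 49.
XᵀX·[α, β]ᵀ = Xᵀv becomes [[313, 33]; [33, 5]]·[α, β]ᵀ = [418, 49]ᵀ.
det = 313·5 − 33² = 476.
α = (418·5 − 33·49)/476 = 473/476; β = (313·49 − 33·418)/476 = 1543/476.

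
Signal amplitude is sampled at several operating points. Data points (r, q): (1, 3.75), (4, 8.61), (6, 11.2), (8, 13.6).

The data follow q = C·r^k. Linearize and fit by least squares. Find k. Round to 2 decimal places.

With ln qᵢ as the transformed response and ln rᵢ as the regressor:
Over the data: Σln r = 5.2575, Σ(ln r)² = 9.4563, Σln q = 8.5007, Σln r·ln q = 12.7408.
Normal system: [[9.4563, 5.2575]; [5.2575, 4]]·[k, ln C]ᵀ = [12.7408, 8.5007]ᵀ.
Slope k = (n·Σln r·ln q − Σln r·Σln q)/(n·Σ(ln r)² − (Σln r)²) = (4·12.7408 − 5.2575·8.5007)/10.1839 = 0.61578; ln C = (Σln q − k·Σln r)/n = 1.31580.

k = 0.62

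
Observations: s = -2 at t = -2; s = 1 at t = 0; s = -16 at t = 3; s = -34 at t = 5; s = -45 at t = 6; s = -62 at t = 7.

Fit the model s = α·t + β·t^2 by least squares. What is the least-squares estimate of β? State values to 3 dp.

The normal equations are: 123·α + 703·β = -918;  703·α + 4419·β = -5660.
Eliminating β: 4419·(row 1) − 703·(row 2) gives 49328·α = 4419·(-918) − 703·(-5660) = -77662, so α = -38831/24664.
Then β = ((-5660) − 703·(-38831/24664))/4419 = -25413/24664.

β = -1.030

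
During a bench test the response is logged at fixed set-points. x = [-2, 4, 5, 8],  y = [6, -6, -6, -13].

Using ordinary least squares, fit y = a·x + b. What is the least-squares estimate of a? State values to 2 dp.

MᵀM·[a, b]ᵀ = Mᵀy reads: 109·a + 15·b = -170;  15·a + 4·b = -19.
Δ = 109·4 − 15² = 211.
a = ((-170)·4 − 15·(-19))/211 = -395/211; b = (109·(-19) − 15·(-170))/211 = 479/211.

a = -1.87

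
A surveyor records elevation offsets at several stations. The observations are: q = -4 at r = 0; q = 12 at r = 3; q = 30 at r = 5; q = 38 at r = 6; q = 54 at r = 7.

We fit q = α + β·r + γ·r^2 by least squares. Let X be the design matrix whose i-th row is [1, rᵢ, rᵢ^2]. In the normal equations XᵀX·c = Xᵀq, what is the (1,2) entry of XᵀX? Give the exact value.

21

Row 1 ↔ basis 1, column 2 ↔ basis r, so (XᵀX)_{1,2} = Σᵢ r = (1)·(0) + (1)·(3) + (1)·(5) + (1)·(6) + (1)·(7) = 21.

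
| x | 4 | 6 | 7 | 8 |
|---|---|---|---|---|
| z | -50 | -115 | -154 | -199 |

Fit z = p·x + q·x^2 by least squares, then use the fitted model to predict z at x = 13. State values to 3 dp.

With design matrix M, MᵀM = [[165, 1135]; [1135, 8049]] and Mᵀz = [-3560, -25222]ᵀ.
det = 165·8049 − 1135² = 39860.
p = ((-3560)·8049 − 1135·(-25222))/39860 = -2747/3986; q = (165·(-25222) − 1135·(-3560))/39860 = -12103/3986.
At x = 13: ẑ = (-2747/3986)·(13) + (-12103/3986)·(169) = -1040559/1993.

ẑ = -522.107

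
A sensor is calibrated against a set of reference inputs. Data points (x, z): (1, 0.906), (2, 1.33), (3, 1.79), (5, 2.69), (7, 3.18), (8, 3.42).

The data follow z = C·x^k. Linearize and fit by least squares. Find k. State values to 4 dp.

Taking logs, ln z = k·ln x + ln C, so regress ln z on ln x.
Σln x = 7.4265, Σ(ln x)² = 12.3883, Σln z = 4.1447, Σln x·ln z = 7.2381.
Equations: 12.3883·k + 7.4265·ln C = 7.2381;  7.4265·k + 6·ln C = 4.1447.
Δ = 12.3883·6 − (7.4265)² = 19.1764; k = (7.2381·6 − 7.4265·4.1447)/19.1764 = 0.65952, ln C = (12.3883·4.1447 − 7.4265·7.2381)/19.1764 = -0.12554.

k = 0.6595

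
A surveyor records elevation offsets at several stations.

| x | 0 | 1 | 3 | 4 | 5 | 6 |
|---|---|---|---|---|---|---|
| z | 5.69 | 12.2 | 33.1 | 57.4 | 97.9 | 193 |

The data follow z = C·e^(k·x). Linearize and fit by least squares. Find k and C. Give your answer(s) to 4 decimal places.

k = 0.5657, C = 6.1381

With ln zᵢ as the transformed response and xᵢ as the regressor:
Σx = 19.0000, Σ(x)² = 87.0000, Σln z = 21.6364, Σx·ln z = 83.6961.
Equations: 87.0000·k + 19.0000·ln C = 83.6961;  19.0000·k + 6·ln C = 21.6364.
Solving (det = 161.0000): k = 0.56575, ln C = 1.81452, so C = exp(1.81452) = 6.13813.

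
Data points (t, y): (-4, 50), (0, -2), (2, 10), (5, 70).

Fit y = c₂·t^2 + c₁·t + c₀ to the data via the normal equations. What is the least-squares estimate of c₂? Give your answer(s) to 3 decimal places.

Compute the Gram sums: Σt^2·t^2 = 897, Σt^2·t = 69, Σt^2 = 45, Σt·t = 45, Σt = 3, Σ1 = 4.
Moment sums: Σt^2·y = 2590, Σt·y = 170, Σy = 128.
Row-reducing yields c₂ = 7759/2577, c₁ = -1937/2577, c₀ = -1124/859.

c₂ = 3.011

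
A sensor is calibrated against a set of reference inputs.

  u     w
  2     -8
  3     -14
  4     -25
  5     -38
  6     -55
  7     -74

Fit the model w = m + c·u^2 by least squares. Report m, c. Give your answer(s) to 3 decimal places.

m = -1.329, c = -1.482

The normal system XᵀX·[m, c]ᵀ = Xᵀw is [[6, 139]; [139, 4675]]·[m, c]ᵀ = [-214, -7114]ᵀ.
Determinant 6·4675 − 139² = 8729.
m = ((-214)·4675 − 139·(-7114))/8729 = -11604/8729; c = (6·(-7114) − 139·(-214))/8729 = -12938/8729.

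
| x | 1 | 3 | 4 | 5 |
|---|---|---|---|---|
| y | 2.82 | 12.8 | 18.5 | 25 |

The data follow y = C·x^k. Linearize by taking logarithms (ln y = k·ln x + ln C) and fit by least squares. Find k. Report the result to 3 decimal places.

With ln yᵢ as the transformed response and ln xᵢ as the regressor:
Σln x = 4.0943, Σ(ln x)² = 5.7191, Σln y = 9.7228, Σln x·ln y = 12.0263.
Normal system: [[5.7191, 4.0943]; [4.0943, 4]]·[k, ln C]ᵀ = [12.0263, 9.7228]ᵀ.
Solving (det = 6.1125): k = 1.35732, ln C = 1.04137.

k = 1.357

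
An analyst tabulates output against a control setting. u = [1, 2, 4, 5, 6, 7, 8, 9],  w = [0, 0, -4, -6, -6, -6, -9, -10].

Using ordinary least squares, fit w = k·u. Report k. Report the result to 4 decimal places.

AᵀA·[k]ᵀ = Aᵀw reads: 276·k = -286.
(Σu·u = 276, Σu·w = -286.)
Hence k = -286 / 276 ≈ -1.03623.

k = -1.0362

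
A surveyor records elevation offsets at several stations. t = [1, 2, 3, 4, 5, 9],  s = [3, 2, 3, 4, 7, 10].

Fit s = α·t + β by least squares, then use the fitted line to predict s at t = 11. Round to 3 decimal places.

ŝ = 12.008

Forming XᵀX = [[136, 24]; [24, 6]] and Xᵀs = [157, 29]ᵀ gives XᵀX·[α, β]ᵀ = Xᵀs.
det = 136·6 − 24² = 240.
α = (157·6 − 24·29)/240 = 41/40; β = (136·29 − 24·157)/240 = 11/15.
At t = 11: ŝ = (41/40)·(11) + (11/15)·(1) = 1441/120.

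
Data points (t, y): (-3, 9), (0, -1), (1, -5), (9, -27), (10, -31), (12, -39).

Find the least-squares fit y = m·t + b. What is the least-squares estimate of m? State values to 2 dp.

Entries of XᵀX: Σt·t = 335, Σt = 29, Σ1 = 6.
And Σt·y = -1053, Σy = -94.
Normal equations: [[335, 29]; [29, 6]]·[m, b]ᵀ = [-1053, -94]ᵀ.
Δ = 335·6 − 29² = 1169.
m = ((-1053)·6 − 29·(-94))/1169 = -3592/1169; b = (335·(-94) − 29·(-1053))/1169 = -953/1169.

m = -3.07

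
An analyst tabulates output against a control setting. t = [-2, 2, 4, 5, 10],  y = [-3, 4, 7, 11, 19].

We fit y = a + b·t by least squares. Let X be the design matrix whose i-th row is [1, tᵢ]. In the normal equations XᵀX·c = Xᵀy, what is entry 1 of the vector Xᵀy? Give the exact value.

38

Entry 1 ↔ basis 1, so (Xᵀy)_{1} = Σᵢ yᵢ = (1)·(-3) + (1)·(4) + (1)·(7) + (1)·(11) + (1)·(19) = 38.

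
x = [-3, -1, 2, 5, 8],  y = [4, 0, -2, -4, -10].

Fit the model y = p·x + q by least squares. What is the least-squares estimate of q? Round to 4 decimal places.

Sums needed: Σx·x = 103, Σx = 11, Σ1 = 5.
Right-hand side: Σx·y = -116, Σy = -12.
AᵀA·[p, q]ᵀ = Aᵀy becomes [[103, 11]; [11, 5]]·[p, q]ᵀ = [-116, -12]ᵀ.
det = 103·5 − 11² = 394.
p = ((-116)·5 − 11·(-12))/394 = -224/197; q = (103·(-12) − 11·(-116))/394 = 20/197.

q = 0.1015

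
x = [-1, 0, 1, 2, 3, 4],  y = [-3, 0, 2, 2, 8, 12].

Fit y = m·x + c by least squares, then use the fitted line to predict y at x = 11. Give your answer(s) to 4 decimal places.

ŷ = 30.3714

Entries of MᵀM: Σx·x = 31, Σx = 9, Σ1 = 6.
And Σx·y = 81, Σy = 21.
Eliminating c: 6·(row 1) − 9·(row 2) gives 105·m = 6·81 − 9·21 = 297, so m = 99/35.
Then c = (21 − 9·(99/35))/6 = -26/35.
At x = 11: ŷ = (99/35)·(11) + (-26/35)·(1) = 1063/35.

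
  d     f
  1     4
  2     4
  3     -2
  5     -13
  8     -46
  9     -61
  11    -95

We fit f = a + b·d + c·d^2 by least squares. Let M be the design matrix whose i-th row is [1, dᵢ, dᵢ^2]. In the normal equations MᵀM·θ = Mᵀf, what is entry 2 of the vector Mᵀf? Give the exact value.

-2021

Entry 2 ↔ basis d, so (Mᵀf)_{2} = Σᵢ (d)·fᵢ = (1)·(4) + (2)·(4) + (3)·(-2) + (5)·(-13) + (8)·(-46) + (9)·(-61) + (11)·(-95) = -2021.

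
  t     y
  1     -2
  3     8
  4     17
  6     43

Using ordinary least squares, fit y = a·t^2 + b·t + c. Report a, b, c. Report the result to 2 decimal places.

Entries of XᵀX: Σt^2·t^2 = 1634, Σt^2·t = 308, Σt^2 = 62, Σt·t = 62, Σt = 14, Σ1 = 4.
And Σt^2·y = 1890, Σt·y = 348, Σy = 66.
Inverting the 3×3 Gram matrix, [a, b, c]ᵀ = [4/3, -1/3, -3]ᵀ.

a = 1.33, b = -0.33, c = -3.00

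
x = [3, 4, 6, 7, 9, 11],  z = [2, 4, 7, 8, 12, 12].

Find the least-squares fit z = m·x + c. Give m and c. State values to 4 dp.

m = 1.3235, c = -1.3235

Forming AᵀA = [[312, 40]; [40, 6]] and Aᵀz = [360, 45]ᵀ gives AᵀA·[m, c]ᵀ = Aᵀz.
Determinant 312·6 − 40² = 272.
m = (360·6 − 40·45)/272 = 45/34; c = (312·45 − 40·360)/272 = -45/34.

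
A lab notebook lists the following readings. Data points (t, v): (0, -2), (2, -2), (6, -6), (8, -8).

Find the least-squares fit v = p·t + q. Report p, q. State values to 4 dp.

Forming AᵀA = [[104, 16]; [16, 4]] and Aᵀv = [-104, -18]ᵀ gives AᵀA·[p, q]ᵀ = Aᵀv.
Eliminating q: 4·(row 1) − 16·(row 2) gives 160·p = 4·(-104) − 16·(-18) = -128, so p = -4/5.
Then q = ((-18) − 16·(-4/5))/4 = -13/10.

p = -0.8000, q = -1.3000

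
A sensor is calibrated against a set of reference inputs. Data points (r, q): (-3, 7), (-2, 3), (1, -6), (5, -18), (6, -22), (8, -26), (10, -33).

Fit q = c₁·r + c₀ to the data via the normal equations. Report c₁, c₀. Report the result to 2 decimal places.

c₁ = -3.03, c₀ = -2.75

Entries of XᵀX: Σr·r = 239, Σr = 25, Σ1 = 7.
Moment sums: Σr·q = -793, Σq = -95.
Determinant 239·7 − 25² = 1048.
c₁ = ((-793)·7 − 25·(-95))/1048 = -397/131; c₀ = (239·(-95) − 25·(-793))/1048 = -360/131.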